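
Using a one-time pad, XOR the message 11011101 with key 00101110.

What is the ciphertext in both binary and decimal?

Step 1: Write out the XOR operation bit by bit:
  Message: 11011101
  Key:     00101110
  XOR:     11110011
Step 2: Convert to decimal: 11110011 = 243.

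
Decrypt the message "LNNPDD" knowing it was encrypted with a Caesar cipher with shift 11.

Step 1: Reverse the shift by subtracting 11 from each letter position.
  L (position 11) -> position (11-11) mod 26 = 0 -> A
  N (position 13) -> position (13-11) mod 26 = 2 -> C
  N (position 13) -> position (13-11) mod 26 = 2 -> C
  P (position 15) -> position (15-11) mod 26 = 4 -> E
  D (position 3) -> position (3-11) mod 26 = 18 -> S
  D (position 3) -> position (3-11) mod 26 = 18 -> S
Decrypted message: ACCESS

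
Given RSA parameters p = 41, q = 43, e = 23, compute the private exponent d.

Step 1: n = 41 * 43 = 1763.
Step 2: phi(n) = 40 * 42 = 1680.
Step 3: Find d such that 23 * d = 1 (mod 1680).
Step 4: d = 23^(-1) mod 1680 = 1607.
Verification: 23 * 1607 = 36961 = 22 * 1680 + 1.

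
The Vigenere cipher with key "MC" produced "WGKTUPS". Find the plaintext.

Step 1: Extend key: MCMCMCM
Step 2: Decrypt each letter (c - k) mod 26:
  W(22) - M(12) = (22-12) mod 26 = 10 = K
  G(6) - C(2) = (6-2) mod 26 = 4 = E
  K(10) - M(12) = (10-12) mod 26 = 24 = Y
  T(19) - C(2) = (19-2) mod 26 = 17 = R
  U(20) - M(12) = (20-12) mod 26 = 8 = I
  P(15) - C(2) = (15-2) mod 26 = 13 = N
  S(18) - M(12) = (18-12) mod 26 = 6 = G
Plaintext: KEYRING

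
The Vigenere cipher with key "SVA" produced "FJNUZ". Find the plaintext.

Step 1: Extend key: SVASV
Step 2: Decrypt each letter (c - k) mod 26:
  F(5) - S(18) = (5-18) mod 26 = 13 = N
  J(9) - V(21) = (9-21) mod 26 = 14 = O
  N(13) - A(0) = (13-0) mod 26 = 13 = N
  U(20) - S(18) = (20-18) mod 26 = 2 = C
  Z(25) - V(21) = (25-21) mod 26 = 4 = E
Plaintext: NONCE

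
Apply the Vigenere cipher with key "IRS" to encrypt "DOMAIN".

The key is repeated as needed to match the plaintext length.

Step 1: Repeat key to match plaintext length:
  Plaintext: DOMAIN
  Key:       IRSIRS
Step 2: Encrypt each letter:
  D(3) + I(8) = (3+8) mod 26 = 11 = L
  O(14) + R(17) = (14+17) mod 26 = 5 = F
  M(12) + S(18) = (12+18) mod 26 = 4 = E
  A(0) + I(8) = (0+8) mod 26 = 8 = I
  I(8) + R(17) = (8+17) mod 26 = 25 = Z
  N(13) + S(18) = (13+18) mod 26 = 5 = F
Ciphertext: LFEIZF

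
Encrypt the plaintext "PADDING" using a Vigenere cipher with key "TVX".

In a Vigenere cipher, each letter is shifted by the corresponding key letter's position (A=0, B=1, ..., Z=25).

Step 1: Repeat key to match plaintext length:
  Plaintext: PADDING
  Key:       TVXTVXT
Step 2: Encrypt each letter:
  P(15) + T(19) = (15+19) mod 26 = 8 = I
  A(0) + V(21) = (0+21) mod 26 = 21 = V
  D(3) + X(23) = (3+23) mod 26 = 0 = A
  D(3) + T(19) = (3+19) mod 26 = 22 = W
  I(8) + V(21) = (8+21) mod 26 = 3 = D
  N(13) + X(23) = (13+23) mod 26 = 10 = K
  G(6) + T(19) = (6+19) mod 26 = 25 = Z
Ciphertext: IVAWDKZ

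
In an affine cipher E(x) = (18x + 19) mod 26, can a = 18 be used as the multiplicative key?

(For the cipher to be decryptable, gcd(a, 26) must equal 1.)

Step 1: Compute gcd(18, 26).
Step 2: gcd(18, 26) = 2.
Since gcd = 2 != 1, 18 shares a common factor with 26, so it cannot be used.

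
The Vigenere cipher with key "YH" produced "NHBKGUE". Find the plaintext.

Step 1: Extend key: YHYHYHY
Step 2: Decrypt each letter (c - k) mod 26:
  N(13) - Y(24) = (13-24) mod 26 = 15 = P
  H(7) - H(7) = (7-7) mod 26 = 0 = A
  B(1) - Y(24) = (1-24) mod 26 = 3 = D
  K(10) - H(7) = (10-7) mod 26 = 3 = D
  G(6) - Y(24) = (6-24) mod 26 = 8 = I
  U(20) - H(7) = (20-7) mod 26 = 13 = N
  E(4) - Y(24) = (4-24) mod 26 = 6 = G
Plaintext: PADDING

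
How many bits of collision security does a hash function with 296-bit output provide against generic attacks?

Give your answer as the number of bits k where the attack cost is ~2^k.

Step 1: The hash has a 296-bit output.
Step 2: Collision resistance means it should be infeasible to find any x != y with h(x) = h(y).
By the birthday bound, a generic collision search succeeds after about sqrt(2^296) = 2^(296/2) = 2^148 evaluations.
Step 3: Security level = 148 bits.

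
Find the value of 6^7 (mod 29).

Step 1: Compute 6^7 mod 29 step by step, reducing modulo 29 at each step.
  6^1 mod 29 = 6
  6^2 mod 29 = (6 * 6) mod 29 = 7
  6^3 mod 29 = (7 * 6) mod 29 = 13
  6^4 mod 29 = (13 * 6) mod 29 = 20
  6^5 mod 29 = (20 * 6) mod 29 = 4
  6^6 mod 29 = (4 * 6) mod 29 = 24
  6^7 mod 29 = (24 * 6) mod 29 = 28
Step 2: Result = 28.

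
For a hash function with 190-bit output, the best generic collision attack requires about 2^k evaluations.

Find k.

Step 1: The hash has a 190-bit output.
Step 2: Collision resistance means it should be infeasible to find any x != y with h(x) = h(y).
By the birthday bound, a generic collision search succeeds after about sqrt(2^190) = 2^(190/2) = 2^95 evaluations.
Step 3: Security level = 95 bits.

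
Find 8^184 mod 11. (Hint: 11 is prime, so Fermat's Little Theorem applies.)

Step 1: Since 11 is prime, by Fermat's Little Theorem: 8^10 = 1 (mod 11).
Step 2: Reduce exponent: 184 mod 10 = 4.
Step 3: So 8^184 = 8^4 (mod 11).
Step 4: 8^4 mod 11 = 4.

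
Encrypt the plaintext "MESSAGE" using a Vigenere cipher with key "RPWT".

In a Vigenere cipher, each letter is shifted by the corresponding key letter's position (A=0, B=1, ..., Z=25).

Step 1: Repeat key to match plaintext length:
  Plaintext: MESSAGE
  Key:       RPWTRPW
Step 2: Encrypt each letter:
  M(12) + R(17) = (12+17) mod 26 = 3 = D
  E(4) + P(15) = (4+15) mod 26 = 19 = T
  S(18) + W(22) = (18+22) mod 26 = 14 = O
  S(18) + T(19) = (18+19) mod 26 = 11 = L
  A(0) + R(17) = (0+17) mod 26 = 17 = R
  G(6) + P(15) = (6+15) mod 26 = 21 = V
  E(4) + W(22) = (4+22) mod 26 = 0 = A
Ciphertext: DTOLRVA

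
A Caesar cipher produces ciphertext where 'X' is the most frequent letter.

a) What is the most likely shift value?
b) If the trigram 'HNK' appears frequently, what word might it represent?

Step 1: In English, 'E' is the most frequent letter (12.7%).
Step 2: The most frequent ciphertext letter is 'X' (position 23).
Step 3: Shift = (23 - 4) mod 26 = 19.
Step 4: Decrypt 'HNK' by shifting back 19:
  H -> O
  N -> U
  K -> R
Step 5: 'HNK' decrypts to 'OUR'.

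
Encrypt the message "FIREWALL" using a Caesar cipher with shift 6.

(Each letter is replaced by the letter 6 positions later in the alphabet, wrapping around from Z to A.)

Step 1: For each letter, shift forward by 6 positions (mod 26).
  F (position 5) -> position (5+6) mod 26 = 11 -> L
  I (position 8) -> position (8+6) mod 26 = 14 -> O
  R (position 17) -> position (17+6) mod 26 = 23 -> X
  E (position 4) -> position (4+6) mod 26 = 10 -> K
  W (position 22) -> position (22+6) mod 26 = 2 -> C
  A (position 0) -> position (0+6) mod 26 = 6 -> G
  L (position 11) -> position (11+6) mod 26 = 17 -> R
  L (position 11) -> position (11+6) mod 26 = 17 -> R
Result: LOXKCGRR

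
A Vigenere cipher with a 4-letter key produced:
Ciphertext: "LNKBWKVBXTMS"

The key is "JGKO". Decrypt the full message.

Step 1: Key 'JGKO' has length 4. Extended key: JGKOJGKOJGKO
Step 2: Decrypt each position:
  L(11) - J(9) = 2 = C
  N(13) - G(6) = 7 = H
  K(10) - K(10) = 0 = A
  B(1) - O(14) = 13 = N
  W(22) - J(9) = 13 = N
  K(10) - G(6) = 4 = E
  V(21) - K(10) = 11 = L
  B(1) - O(14) = 13 = N
  X(23) - J(9) = 14 = O
  T(19) - G(6) = 13 = N
  M(12) - K(10) = 2 = C
  S(18) - O(14) = 4 = E
Plaintext: CHANNELNONCE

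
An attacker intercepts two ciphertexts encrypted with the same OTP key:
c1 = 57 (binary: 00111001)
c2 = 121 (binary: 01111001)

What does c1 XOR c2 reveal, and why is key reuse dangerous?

Step 1: c1 XOR c2 = (m1 XOR k) XOR (m2 XOR k).
Step 2: By XOR associativity/commutativity: = m1 XOR m2 XOR k XOR k = m1 XOR m2.
Step 3: 00111001 XOR 01111001 = 01000000 = 64.
Step 4: The key cancels out! An attacker learns m1 XOR m2 = 64, revealing the relationship between plaintexts.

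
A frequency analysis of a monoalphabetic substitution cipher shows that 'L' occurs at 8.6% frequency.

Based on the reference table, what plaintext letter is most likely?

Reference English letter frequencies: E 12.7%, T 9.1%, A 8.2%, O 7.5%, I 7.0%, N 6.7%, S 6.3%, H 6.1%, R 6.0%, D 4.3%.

Step 1: The observed frequency is 8.6%.
Step 2: Compare with English frequencies:
  E: 12.7% (difference: 4.1%)
  T: 9.1% (difference: 0.5%)
  A: 8.2% (difference: 0.4%) <-- closest
  O: 7.5% (difference: 1.1%)
  I: 7.0% (difference: 1.6%)
  N: 6.7% (difference: 1.9%)
  S: 6.3% (difference: 2.3%)
  H: 6.1% (difference: 2.5%)
  R: 6.0% (difference: 2.6%)
  D: 4.3% (difference: 4.3%)
Step 3: 'L' most likely represents 'A' (frequency 8.2%).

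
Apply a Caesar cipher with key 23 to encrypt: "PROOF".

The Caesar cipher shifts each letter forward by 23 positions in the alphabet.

Step 1: For each letter, shift forward by 23 positions (mod 26).
  P (position 15) -> position (15+23) mod 26 = 12 -> M
  R (position 17) -> position (17+23) mod 26 = 14 -> O
  O (position 14) -> position (14+23) mod 26 = 11 -> L
  O (position 14) -> position (14+23) mod 26 = 11 -> L
  F (position 5) -> position (5+23) mod 26 = 2 -> C
Result: MOLLC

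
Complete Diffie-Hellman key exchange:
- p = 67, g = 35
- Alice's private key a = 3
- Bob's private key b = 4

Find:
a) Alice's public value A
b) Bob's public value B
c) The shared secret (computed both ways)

Step 1: A = g^a mod p = 35^3 mod 67 = 62.
Step 2: B = g^b mod p = 35^4 mod 67 = 26.
Step 3: Alice computes s = B^a mod p = 26^3 mod 67 = 22.
Step 4: Bob computes s = A^b mod p = 62^4 mod 67 = 22.
Both sides agree: shared secret = 22.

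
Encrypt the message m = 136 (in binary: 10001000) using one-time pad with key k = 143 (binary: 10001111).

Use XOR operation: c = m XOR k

Step 1: Write out the XOR operation bit by bit:
  Message: 10001000
  Key:     10001111
  XOR:     00000111
Step 2: Convert to decimal: 00000111 = 7.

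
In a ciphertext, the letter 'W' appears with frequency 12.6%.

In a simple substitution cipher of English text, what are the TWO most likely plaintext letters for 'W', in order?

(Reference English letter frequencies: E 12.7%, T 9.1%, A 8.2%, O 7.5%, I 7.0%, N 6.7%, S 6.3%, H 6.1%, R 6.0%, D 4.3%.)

Step 1: Observed frequency of 'W' is 12.6%.
Step 2: Compute distances to each reference frequency and sort:
  E (12.7%): difference = 0.1% <-- BEST
  T (9.1%): difference = 3.5% <-- RUNNER-UP
  A (8.2%): difference = 4.4%
  O (7.5%): difference = 5.1%
  I (7.0%): difference = 5.6%
Step 3: Most likely is 'E' (12.7%, diff 0.1%); second most likely is 'T' (9.1%, diff 3.5%).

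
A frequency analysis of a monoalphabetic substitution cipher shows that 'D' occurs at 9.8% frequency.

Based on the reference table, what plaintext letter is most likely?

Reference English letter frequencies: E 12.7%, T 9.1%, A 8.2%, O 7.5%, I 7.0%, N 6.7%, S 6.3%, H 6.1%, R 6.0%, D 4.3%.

Step 1: The observed frequency is 9.8%.
Step 2: Compare with English frequencies:
  E: 12.7% (difference: 2.9%)
  T: 9.1% (difference: 0.7%) <-- closest
  A: 8.2% (difference: 1.6%)
  O: 7.5% (difference: 2.3%)
  I: 7.0% (difference: 2.8%)
  N: 6.7% (difference: 3.1%)
  S: 6.3% (difference: 3.5%)
  H: 6.1% (difference: 3.7%)
  R: 6.0% (difference: 3.8%)
  D: 4.3% (difference: 5.5%)
Step 3: 'D' most likely represents 'T' (frequency 9.1%).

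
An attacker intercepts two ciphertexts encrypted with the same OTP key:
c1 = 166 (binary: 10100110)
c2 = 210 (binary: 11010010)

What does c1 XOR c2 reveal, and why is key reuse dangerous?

Step 1: c1 XOR c2 = (m1 XOR k) XOR (m2 XOR k).
Step 2: By XOR associativity/commutativity: = m1 XOR m2 XOR k XOR k = m1 XOR m2.
Step 3: 10100110 XOR 11010010 = 01110100 = 116.
Step 4: The key cancels out! An attacker learns m1 XOR m2 = 116, revealing the relationship between plaintexts.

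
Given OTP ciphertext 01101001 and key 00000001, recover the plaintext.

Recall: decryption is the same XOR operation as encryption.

Step 1: XOR ciphertext with key:
  Ciphertext: 01101001
  Key:        00000001
  XOR:        01101000
Step 2: Plaintext = 01101000 = 104 in decimal.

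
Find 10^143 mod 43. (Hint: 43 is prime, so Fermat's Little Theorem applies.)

Step 1: Since 43 is prime, by Fermat's Little Theorem: 10^42 = 1 (mod 43).
Step 2: Reduce exponent: 143 mod 42 = 17.
Step 3: So 10^143 = 10^17 (mod 43).
Step 4: 10^17 mod 43 = 9.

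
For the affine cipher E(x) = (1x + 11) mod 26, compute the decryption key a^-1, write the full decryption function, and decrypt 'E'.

Step 1: Find a^-1, the modular inverse of 1 mod 26.
Step 2: We need 1 * a^-1 = 1 (mod 26).
Step 3: 1 * 1 = 1 = 0 * 26 + 1, so a^-1 = 1.
Step 4: D(y) = 1(y - 11) mod 26.
Step 5: Apply to 'E' (y = 4): D(4) = 1 * (4 - 11) mod 26 = 1 * -7 mod 26 = 19 -> 'T'.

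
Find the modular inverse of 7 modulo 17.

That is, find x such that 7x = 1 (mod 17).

Step 1: We need x such that 7 * x = 1 (mod 17).
Step 2: Using the extended Euclidean algorithm or trial:
  7 * 5 = 35 = 2 * 17 + 1.
Step 3: Since 35 mod 17 = 1, the inverse is x = 5.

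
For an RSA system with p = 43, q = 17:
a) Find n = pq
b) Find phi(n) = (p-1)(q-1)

Step 1: n = p * q = 43 * 17 = 731.
Step 2: phi(n) = (p-1)(q-1) = 42 * 16 = 672.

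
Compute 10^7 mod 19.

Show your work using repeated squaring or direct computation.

Step 1: Compute 10^7 mod 19 step by step, reducing modulo 19 at each step.
  10^1 mod 19 = 10
  10^2 mod 19 = (10 * 10) mod 19 = 5
  10^3 mod 19 = (5 * 10) mod 19 = 12
  10^4 mod 19 = (12 * 10) mod 19 = 6
  10^5 mod 19 = (6 * 10) mod 19 = 3
  10^6 mod 19 = (3 * 10) mod 19 = 11
  10^7 mod 19 = (11 * 10) mod 19 = 15
Step 2: Result = 15.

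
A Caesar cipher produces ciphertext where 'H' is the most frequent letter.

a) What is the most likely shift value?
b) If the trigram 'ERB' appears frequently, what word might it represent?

Step 1: In English, 'E' is the most frequent letter (12.7%).
Step 2: The most frequent ciphertext letter is 'H' (position 7).
Step 3: Shift = (7 - 4) mod 26 = 3.
Step 4: Decrypt 'ERB' by shifting back 3:
  E -> B
  R -> O
  B -> Y
Step 5: 'ERB' decrypts to 'BOY'.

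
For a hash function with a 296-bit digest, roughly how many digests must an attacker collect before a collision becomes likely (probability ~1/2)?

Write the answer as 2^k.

Step 1: The birthday paradox gives collision probability ~50% after sqrt(2^n) = 2^(n/2) hashes.
Step 2: For 296-bit output: 2^(296/2) = 2^148.
Step 3: Approximately 2^148 hash computations needed.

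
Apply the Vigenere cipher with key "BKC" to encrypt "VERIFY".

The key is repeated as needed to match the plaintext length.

Step 1: Repeat key to match plaintext length:
  Plaintext: VERIFY
  Key:       BKCBKC
Step 2: Encrypt each letter:
  V(21) + B(1) = (21+1) mod 26 = 22 = W
  E(4) + K(10) = (4+10) mod 26 = 14 = O
  R(17) + C(2) = (17+2) mod 26 = 19 = T
  I(8) + B(1) = (8+1) mod 26 = 9 = J
  F(5) + K(10) = (5+10) mod 26 = 15 = P
  Y(24) + C(2) = (24+2) mod 26 = 0 = A
Ciphertext: WOTJPA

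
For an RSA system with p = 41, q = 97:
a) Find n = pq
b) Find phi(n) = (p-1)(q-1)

Step 1: n = p * q = 41 * 97 = 3977.
Step 2: phi(n) = (p-1)(q-1) = 40 * 96 = 3840.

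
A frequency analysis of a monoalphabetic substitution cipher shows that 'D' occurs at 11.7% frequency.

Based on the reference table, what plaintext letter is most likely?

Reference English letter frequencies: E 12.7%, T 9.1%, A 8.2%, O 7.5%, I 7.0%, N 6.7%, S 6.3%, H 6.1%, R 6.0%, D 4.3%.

Step 1: The observed frequency is 11.7%.
Step 2: Compare with English frequencies:
  E: 12.7% (difference: 1.0%) <-- closest
  T: 9.1% (difference: 2.6%)
  A: 8.2% (difference: 3.5%)
  O: 7.5% (difference: 4.2%)
  I: 7.0% (difference: 4.7%)
  N: 6.7% (difference: 5.0%)
  S: 6.3% (difference: 5.4%)
  H: 6.1% (difference: 5.6%)
  R: 6.0% (difference: 5.7%)
  D: 4.3% (difference: 7.4%)
Step 3: 'D' most likely represents 'E' (frequency 12.7%).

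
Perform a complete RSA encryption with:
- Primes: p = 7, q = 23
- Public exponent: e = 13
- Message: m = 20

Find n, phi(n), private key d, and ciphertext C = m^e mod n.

Step 1: n = 7 * 23 = 161.
Step 2: phi(n) = (7-1)(23-1) = 6 * 22 = 132.
Step 3: Find d = 13^(-1) mod 132 = 61.
  Verify: 13 * 61 = 793 = 1 (mod 132).
Step 4: C = 20^13 mod 161 = 83.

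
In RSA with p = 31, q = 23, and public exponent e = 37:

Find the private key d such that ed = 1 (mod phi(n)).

Step 1: n = 31 * 23 = 713.
Step 2: phi(n) = 30 * 22 = 660.
Step 3: Find d such that 37 * d = 1 (mod 660).
Step 4: d = 37^(-1) mod 660 = 553.
Verification: 37 * 553 = 20461 = 31 * 660 + 1.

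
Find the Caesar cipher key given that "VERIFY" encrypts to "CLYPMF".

Step 1: Compare first letters: V (position 21) -> C (position 2).
Step 2: Shift = (2 - 21) mod 26 = 7.
The shift value is 7.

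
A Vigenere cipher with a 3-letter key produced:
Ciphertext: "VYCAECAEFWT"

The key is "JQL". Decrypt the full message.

Step 1: Key 'JQL' has length 3. Extended key: JQLJQLJQLJQ
Step 2: Decrypt each position:
  V(21) - J(9) = 12 = M
  Y(24) - Q(16) = 8 = I
  C(2) - L(11) = 17 = R
  A(0) - J(9) = 17 = R
  E(4) - Q(16) = 14 = O
  C(2) - L(11) = 17 = R
  A(0) - J(9) = 17 = R
  E(4) - Q(16) = 14 = O
  F(5) - L(11) = 20 = U
  W(22) - J(9) = 13 = N
  T(19) - Q(16) = 3 = D
Plaintext: MIRRORROUND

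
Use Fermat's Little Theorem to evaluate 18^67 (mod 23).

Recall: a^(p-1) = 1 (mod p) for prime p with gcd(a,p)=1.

Step 1: Since 23 is prime, by Fermat's Little Theorem: 18^22 = 1 (mod 23).
Step 2: Reduce exponent: 67 mod 22 = 1.
Step 3: So 18^67 = 18^1 (mod 23).
Step 4: 18^1 mod 23 = 18.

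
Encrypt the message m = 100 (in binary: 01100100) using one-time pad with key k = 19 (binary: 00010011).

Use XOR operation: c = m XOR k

Step 1: Write out the XOR operation bit by bit:
  Message: 01100100
  Key:     00010011
  XOR:     01110111
Step 2: Convert to decimal: 01110111 = 119.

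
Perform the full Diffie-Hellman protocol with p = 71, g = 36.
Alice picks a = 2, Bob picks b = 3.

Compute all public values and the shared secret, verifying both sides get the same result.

Step 1: A = g^a mod p = 36^2 mod 71 = 18.
Step 2: B = g^b mod p = 36^3 mod 71 = 9.
Step 3: Alice computes s = B^a mod p = 9^2 mod 71 = 10.
Step 4: Bob computes s = A^b mod p = 18^3 mod 71 = 10.
Both sides agree: shared secret = 10.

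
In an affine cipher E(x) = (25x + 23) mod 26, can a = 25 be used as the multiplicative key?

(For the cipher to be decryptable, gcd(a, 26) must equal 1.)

Step 1: Compute gcd(25, 26).
Step 2: gcd(25, 26) = 1.
Since gcd = 1, 25 is coprime with 26, so it is a valid key.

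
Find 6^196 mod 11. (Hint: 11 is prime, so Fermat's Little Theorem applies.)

Step 1: Since 11 is prime, by Fermat's Little Theorem: 6^10 = 1 (mod 11).
Step 2: Reduce exponent: 196 mod 10 = 6.
Step 3: So 6^196 = 6^6 (mod 11).
Step 4: 6^6 mod 11 = 5.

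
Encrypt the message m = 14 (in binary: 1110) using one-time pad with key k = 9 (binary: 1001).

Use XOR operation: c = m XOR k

Step 1: Write out the XOR operation bit by bit:
  Message: 1110
  Key:     1001
  XOR:     0111
Step 2: Convert to decimal: 0111 = 7.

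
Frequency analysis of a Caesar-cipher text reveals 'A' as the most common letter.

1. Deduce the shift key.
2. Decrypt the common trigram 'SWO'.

Step 1: In English, 'E' is the most frequent letter (12.7%).
Step 2: The most frequent ciphertext letter is 'A' (position 0).
Step 3: Shift = (0 - 4) mod 26 = 22.
Step 4: Decrypt 'SWO' by shifting back 22:
  S -> W
  W -> A
  O -> S
Step 5: 'SWO' decrypts to 'WAS'.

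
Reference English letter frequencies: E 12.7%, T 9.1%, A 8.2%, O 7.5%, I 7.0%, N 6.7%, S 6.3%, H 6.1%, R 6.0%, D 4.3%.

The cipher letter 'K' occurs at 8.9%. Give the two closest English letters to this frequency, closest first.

Step 1: Observed frequency of 'K' is 8.9%.
Step 2: Compute distances to each reference frequency and sort:
  T (9.1%): difference = 0.2% <-- BEST
  A (8.2%): difference = 0.7% <-- RUNNER-UP
  O (7.5%): difference = 1.4%
  I (7.0%): difference = 1.9%
  N (6.7%): difference = 2.2%
Step 3: Most likely is 'T' (9.1%, diff 0.2%); second most likely is 'A' (8.2%, diff 0.7%).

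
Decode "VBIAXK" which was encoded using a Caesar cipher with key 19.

Step 1: Reverse the shift by subtracting 19 from each letter position.
  V (position 21) -> position (21-19) mod 26 = 2 -> C
  B (position 1) -> position (1-19) mod 26 = 8 -> I
  I (position 8) -> position (8-19) mod 26 = 15 -> P
  A (position 0) -> position (0-19) mod 26 = 7 -> H
  X (position 23) -> position (23-19) mod 26 = 4 -> E
  K (position 10) -> position (10-19) mod 26 = 17 -> R
Decrypted message: CIPHER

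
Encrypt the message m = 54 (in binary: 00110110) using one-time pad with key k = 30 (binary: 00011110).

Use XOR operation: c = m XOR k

Step 1: Write out the XOR operation bit by bit:
  Message: 00110110
  Key:     00011110
  XOR:     00101000
Step 2: Convert to decimal: 00101000 = 40.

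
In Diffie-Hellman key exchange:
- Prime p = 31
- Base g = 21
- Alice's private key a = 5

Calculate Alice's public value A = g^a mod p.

Step 1: A = g^a mod p = 21^5 mod 31.
  21^1 mod 31 = 21
  21^2 mod 31 = (21 * 21) mod 31 = 7
  21^3 mod 31 = (7 * 21) mod 31 = 23
  21^4 mod 31 = (23 * 21) mod 31 = 18
  21^5 mod 31 = (18 * 21) mod 31 = 6
Result: A = 6.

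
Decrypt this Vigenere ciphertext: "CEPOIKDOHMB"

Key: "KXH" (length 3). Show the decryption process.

Step 1: Key 'KXH' has length 3. Extended key: KXHKXHKXHKX
Step 2: Decrypt each position:
  C(2) - K(10) = 18 = S
  E(4) - X(23) = 7 = H
  P(15) - H(7) = 8 = I
  O(14) - K(10) = 4 = E
  I(8) - X(23) = 11 = L
  K(10) - H(7) = 3 = D
  D(3) - K(10) = 19 = T
  O(14) - X(23) = 17 = R
  H(7) - H(7) = 0 = A
  M(12) - K(10) = 2 = C
  B(1) - X(23) = 4 = E
Plaintext: SHIELDTRACE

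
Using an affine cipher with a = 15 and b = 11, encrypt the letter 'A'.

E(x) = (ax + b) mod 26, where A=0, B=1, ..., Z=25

Step 1: Convert 'A' to number: x = 0.
Step 2: E(0) = (15 * 0 + 11) mod 26 = 11 mod 26 = 11.
Step 3: Convert 11 back to letter: L.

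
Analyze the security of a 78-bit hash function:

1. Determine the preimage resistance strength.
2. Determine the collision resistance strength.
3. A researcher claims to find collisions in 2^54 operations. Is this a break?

Step 1: Preimage resistance requires brute-force of 2^78 operations.
Step 2: Collision resistance (birthday bound) = 2^(78/2) = 2^39.
Step 3: The claimed attack costs 2^54 operations.
Step 4: Since 2^54 >= 2^39, the claimed attack is no faster than the generic birthday attack, so this does not break collision resistance.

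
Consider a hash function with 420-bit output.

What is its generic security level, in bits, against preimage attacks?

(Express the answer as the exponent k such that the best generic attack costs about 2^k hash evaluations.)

Step 1: The hash has a 420-bit output.
Step 2: Preimage resistance means: given a digest h(x), it should be infeasible to find any input that hashes to it.
With a 420-bit output there are 2^420 possible digests, so a generic brute-force preimage search costs about 2^420 evaluations.
Step 3: Security level = 420 bits.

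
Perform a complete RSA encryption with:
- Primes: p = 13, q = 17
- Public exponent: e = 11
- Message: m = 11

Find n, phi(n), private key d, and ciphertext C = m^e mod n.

Step 1: n = 13 * 17 = 221.
Step 2: phi(n) = (13-1)(17-1) = 12 * 16 = 192.
Step 3: Find d = 11^(-1) mod 192 = 35.
  Verify: 11 * 35 = 385 = 1 (mod 192).
Step 4: C = 11^11 mod 221 = 97.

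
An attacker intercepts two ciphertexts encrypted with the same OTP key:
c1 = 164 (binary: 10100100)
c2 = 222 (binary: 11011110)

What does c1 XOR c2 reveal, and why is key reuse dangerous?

Step 1: c1 XOR c2 = (m1 XOR k) XOR (m2 XOR k).
Step 2: By XOR associativity/commutativity: = m1 XOR m2 XOR k XOR k = m1 XOR m2.
Step 3: 10100100 XOR 11011110 = 01111010 = 122.
Step 4: The key cancels out! An attacker learns m1 XOR m2 = 122, revealing the relationship between plaintexts.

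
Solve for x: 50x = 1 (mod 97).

Step 1: We need x such that 50 * x = 1 (mod 97).
Step 2: Using the extended Euclidean algorithm or trial:
  50 * 33 = 1650 = 17 * 97 + 1.
Step 3: Since 1650 mod 97 = 1, the inverse is x = 33.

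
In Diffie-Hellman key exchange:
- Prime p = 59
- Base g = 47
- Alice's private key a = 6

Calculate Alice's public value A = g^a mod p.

Step 1: A = g^a mod p = 47^6 mod 59.
  47^1 mod 59 = 47
  47^2 mod 59 = (47 * 47) mod 59 = 26
  47^3 mod 59 = (26 * 47) mod 59 = 42
  47^4 mod 59 = (42 * 47) mod 59 = 27
  47^5 mod 59 = (27 * 47) mod 59 = 30
  47^6 mod 59 = (30 * 47) mod 59 = 53
Result: A = 53.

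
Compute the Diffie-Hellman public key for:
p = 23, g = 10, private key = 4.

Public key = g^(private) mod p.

Step 1: A = g^a mod p = 10^4 mod 23.
  10^1 mod 23 = 10
  10^2 mod 23 = (10 * 10) mod 23 = 8
  10^3 mod 23 = (8 * 10) mod 23 = 11
  10^4 mod 23 = (11 * 10) mod 23 = 18
Result: A = 18.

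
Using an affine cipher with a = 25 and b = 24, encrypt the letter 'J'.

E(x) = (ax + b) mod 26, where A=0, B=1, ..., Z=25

Step 1: Convert 'J' to number: x = 9.
Step 2: E(9) = (25 * 9 + 24) mod 26 = 249 mod 26 = 15.
Step 3: Convert 15 back to letter: P.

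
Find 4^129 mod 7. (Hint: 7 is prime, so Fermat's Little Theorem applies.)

Step 1: Since 7 is prime, by Fermat's Little Theorem: 4^6 = 1 (mod 7).
Step 2: Reduce exponent: 129 mod 6 = 3.
Step 3: So 4^129 = 4^3 (mod 7).
Step 4: 4^3 mod 7 = 1.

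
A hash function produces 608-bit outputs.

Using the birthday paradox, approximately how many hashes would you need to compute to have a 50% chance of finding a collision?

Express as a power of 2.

Step 1: The birthday paradox gives collision probability ~50% after sqrt(2^n) = 2^(n/2) hashes.
Step 2: For 608-bit output: 2^(608/2) = 2^304.
Step 3: Approximately 2^304 hash computations needed.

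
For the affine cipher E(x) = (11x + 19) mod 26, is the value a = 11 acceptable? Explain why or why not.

Step 1: Compute gcd(11, 26).
Step 2: gcd(11, 26) = 1.
Since gcd = 1, 11 is coprime with 26, so it is a valid key.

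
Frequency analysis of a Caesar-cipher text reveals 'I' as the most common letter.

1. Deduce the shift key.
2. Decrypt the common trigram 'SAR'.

Step 1: In English, 'E' is the most frequent letter (12.7%).
Step 2: The most frequent ciphertext letter is 'I' (position 8).
Step 3: Shift = (8 - 4) mod 26 = 4.
Step 4: Decrypt 'SAR' by shifting back 4:
  S -> O
  A -> W
  R -> N
Step 5: 'SAR' decrypts to 'OWN'.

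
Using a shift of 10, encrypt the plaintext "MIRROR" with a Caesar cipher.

Step 1: For each letter, shift forward by 10 positions (mod 26).
  M (position 12) -> position (12+10) mod 26 = 22 -> W
  I (position 8) -> position (8+10) mod 26 = 18 -> S
  R (position 17) -> position (17+10) mod 26 = 1 -> B
  R (position 17) -> position (17+10) mod 26 = 1 -> B
  O (position 14) -> position (14+10) mod 26 = 24 -> Y
  R (position 17) -> position (17+10) mod 26 = 1 -> B
Result: WSBBYB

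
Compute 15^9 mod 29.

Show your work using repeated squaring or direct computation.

Step 1: Compute 15^9 mod 29 step by step, reducing modulo 29 at each step.
  15^1 mod 29 = 15
  15^2 mod 29 = (15 * 15) mod 29 = 22
  15^3 mod 29 = (22 * 15) mod 29 = 11
  15^4 mod 29 = (11 * 15) mod 29 = 20
  15^5 mod 29 = (20 * 15) mod 29 = 10
  15^6 mod 29 = (10 * 15) mod 29 = 5
  15^7 mod 29 = (5 * 15) mod 29 = 17
  15^8 mod 29 = (17 * 15) mod 29 = 23
  15^9 mod 29 = (23 * 15) mod 29 = 26
Step 2: Result = 26.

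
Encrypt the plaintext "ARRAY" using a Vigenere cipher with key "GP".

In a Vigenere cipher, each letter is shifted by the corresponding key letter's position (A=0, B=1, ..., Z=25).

Step 1: Repeat key to match plaintext length:
  Plaintext: ARRAY
  Key:       GPGPG
Step 2: Encrypt each letter:
  A(0) + G(6) = (0+6) mod 26 = 6 = G
  R(17) + P(15) = (17+15) mod 26 = 6 = G
  R(17) + G(6) = (17+6) mod 26 = 23 = X
  A(0) + P(15) = (0+15) mod 26 = 15 = P
  Y(24) + G(6) = (24+6) mod 26 = 4 = E
Ciphertext: GGXPE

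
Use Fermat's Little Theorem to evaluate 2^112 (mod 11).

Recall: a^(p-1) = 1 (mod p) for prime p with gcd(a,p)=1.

Step 1: Since 11 is prime, by Fermat's Little Theorem: 2^10 = 1 (mod 11).
Step 2: Reduce exponent: 112 mod 10 = 2.
Step 3: So 2^112 = 2^2 (mod 11).
Step 4: 2^2 mod 11 = 4.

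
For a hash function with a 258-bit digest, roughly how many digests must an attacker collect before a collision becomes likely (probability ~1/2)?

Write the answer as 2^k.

Step 1: The birthday paradox gives collision probability ~50% after sqrt(2^n) = 2^(n/2) hashes.
Step 2: For 258-bit output: 2^(258/2) = 2^129.
Step 3: Approximately 2^129 hash computations needed.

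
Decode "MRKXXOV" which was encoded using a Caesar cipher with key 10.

Step 1: Reverse the shift by subtracting 10 from each letter position.
  M (position 12) -> position (12-10) mod 26 = 2 -> C
  R (position 17) -> position (17-10) mod 26 = 7 -> H
  K (position 10) -> position (10-10) mod 26 = 0 -> A
  X (position 23) -> position (23-10) mod 26 = 13 -> N
  X (position 23) -> position (23-10) mod 26 = 13 -> N
  O (position 14) -> position (14-10) mod 26 = 4 -> E
  V (position 21) -> position (21-10) mod 26 = 11 -> L
Decrypted message: CHANNEL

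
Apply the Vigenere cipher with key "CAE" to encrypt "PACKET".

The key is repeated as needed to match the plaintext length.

Step 1: Repeat key to match plaintext length:
  Plaintext: PACKET
  Key:       CAECAE
Step 2: Encrypt each letter:
  P(15) + C(2) = (15+2) mod 26 = 17 = R
  A(0) + A(0) = (0+0) mod 26 = 0 = A
  C(2) + E(4) = (2+4) mod 26 = 6 = G
  K(10) + C(2) = (10+2) mod 26 = 12 = M
  E(4) + A(0) = (4+0) mod 26 = 4 = E
  T(19) + E(4) = (19+4) mod 26 = 23 = X
Ciphertext: RAGMEX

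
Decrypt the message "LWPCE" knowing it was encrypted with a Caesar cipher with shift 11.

Step 1: Reverse the shift by subtracting 11 from each letter position.
  L (position 11) -> position (11-11) mod 26 = 0 -> A
  W (position 22) -> position (22-11) mod 26 = 11 -> L
  P (position 15) -> position (15-11) mod 26 = 4 -> E
  C (position 2) -> position (2-11) mod 26 = 17 -> R
  E (position 4) -> position (4-11) mod 26 = 19 -> T
Decrypted message: ALERT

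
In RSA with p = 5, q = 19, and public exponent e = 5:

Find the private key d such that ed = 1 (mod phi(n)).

Step 1: n = 5 * 19 = 95.
Step 2: phi(n) = 4 * 18 = 72.
Step 3: Find d such that 5 * d = 1 (mod 72).
Step 4: d = 5^(-1) mod 72 = 29.
Verification: 5 * 29 = 145 = 2 * 72 + 1.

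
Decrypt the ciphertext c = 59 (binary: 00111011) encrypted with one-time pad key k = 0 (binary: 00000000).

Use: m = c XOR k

Step 1: XOR ciphertext with key:
  Ciphertext: 00111011
  Key:        00000000
  XOR:        00111011
Step 2: Plaintext = 00111011 = 59 in decimal.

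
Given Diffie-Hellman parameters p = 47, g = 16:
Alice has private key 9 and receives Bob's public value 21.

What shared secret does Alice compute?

Step 1: s = B^a mod p = 21^9 mod 47.
  21^1 mod 47 = 21
  21^2 mod 47 = (21 * 21) mod 47 = 18
  21^3 mod 47 = (18 * 21) mod 47 = 2
  21^4 mod 47 = (2 * 21) mod 47 = 42
  21^5 mod 47 = (42 * 21) mod 47 = 36
  21^6 mod 47 = (36 * 21) mod 47 = 4
  21^7 mod 47 = (4 * 21) mod 47 = 37
  21^8 mod 47 = (37 * 21) mod 47 = 25
  21^9 mod 47 = (25 * 21) mod 47 = 8
Result: shared secret = 8.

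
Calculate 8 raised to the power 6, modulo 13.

Step 1: Compute 8^6 mod 13 step by step, reducing modulo 13 at each step.
  8^1 mod 13 = 8
  8^2 mod 13 = (8 * 8) mod 13 = 12
  8^3 mod 13 = (12 * 8) mod 13 = 5
  8^4 mod 13 = (5 * 8) mod 13 = 1
  8^5 mod 13 = (1 * 8) mod 13 = 8
  8^6 mod 13 = (8 * 8) mod 13 = 12
Step 2: Result = 12.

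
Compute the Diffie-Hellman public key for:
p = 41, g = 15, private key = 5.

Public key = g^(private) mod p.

Step 1: A = g^a mod p = 15^5 mod 41.
  15^1 mod 41 = 15
  15^2 mod 41 = (15 * 15) mod 41 = 20
  15^3 mod 41 = (20 * 15) mod 41 = 13
  15^4 mod 41 = (13 * 15) mod 41 = 31
  15^5 mod 41 = (31 * 15) mod 41 = 14
Result: A = 14.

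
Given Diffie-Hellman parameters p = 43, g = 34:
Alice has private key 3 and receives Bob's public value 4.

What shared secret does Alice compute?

Step 1: s = B^a mod p = 4^3 mod 43.
  4^1 mod 43 = 4
  4^2 mod 43 = (4 * 4) mod 43 = 16
  4^3 mod 43 = (16 * 4) mod 43 = 21
Result: shared secret = 21.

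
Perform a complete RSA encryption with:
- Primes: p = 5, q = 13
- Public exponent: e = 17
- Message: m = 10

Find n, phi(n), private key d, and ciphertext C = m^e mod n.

Step 1: n = 5 * 13 = 65.
Step 2: phi(n) = (5-1)(13-1) = 4 * 12 = 48.
Step 3: Find d = 17^(-1) mod 48 = 17.
  Verify: 17 * 17 = 289 = 1 (mod 48).
Step 4: C = 10^17 mod 65 = 30.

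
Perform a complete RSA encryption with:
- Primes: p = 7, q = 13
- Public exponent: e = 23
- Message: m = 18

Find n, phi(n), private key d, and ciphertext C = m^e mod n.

Step 1: n = 7 * 13 = 91.
Step 2: phi(n) = (7-1)(13-1) = 6 * 12 = 72.
Step 3: Find d = 23^(-1) mod 72 = 47.
  Verify: 23 * 47 = 1081 = 1 (mod 72).
Step 4: C = 18^23 mod 91 = 86.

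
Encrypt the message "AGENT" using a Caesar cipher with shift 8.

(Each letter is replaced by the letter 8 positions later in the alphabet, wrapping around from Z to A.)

Step 1: For each letter, shift forward by 8 positions (mod 26).
  A (position 0) -> position (0+8) mod 26 = 8 -> I
  G (position 6) -> position (6+8) mod 26 = 14 -> O
  E (position 4) -> position (4+8) mod 26 = 12 -> M
  N (position 13) -> position (13+8) mod 26 = 21 -> V
  T (position 19) -> position (19+8) mod 26 = 1 -> B
Result: IOMVB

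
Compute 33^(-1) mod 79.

Step 1: We need x such that 33 * x = 1 (mod 79).
Step 2: Using the extended Euclidean algorithm or trial:
  33 * 12 = 396 = 5 * 79 + 1.
Step 3: Since 396 mod 79 = 1, the inverse is x = 12.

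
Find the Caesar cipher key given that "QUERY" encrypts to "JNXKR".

Step 1: Compare first letters: Q (position 16) -> J (position 9).
Step 2: Shift = (9 - 16) mod 26 = 19.
The shift value is 19.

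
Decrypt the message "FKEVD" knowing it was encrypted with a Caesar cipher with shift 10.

Step 1: Reverse the shift by subtracting 10 from each letter position.
  F (position 5) -> position (5-10) mod 26 = 21 -> V
  K (position 10) -> position (10-10) mod 26 = 0 -> A
  E (position 4) -> position (4-10) mod 26 = 20 -> U
  V (position 21) -> position (21-10) mod 26 = 11 -> L
  D (position 3) -> position (3-10) mod 26 = 19 -> T
Decrypted message: VAULT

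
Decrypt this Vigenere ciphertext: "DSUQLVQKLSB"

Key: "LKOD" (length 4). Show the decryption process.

Step 1: Key 'LKOD' has length 4. Extended key: LKODLKODLKO
Step 2: Decrypt each position:
  D(3) - L(11) = 18 = S
  S(18) - K(10) = 8 = I
  U(20) - O(14) = 6 = G
  Q(16) - D(3) = 13 = N
  L(11) - L(11) = 0 = A
  V(21) - K(10) = 11 = L
  Q(16) - O(14) = 2 = C
  K(10) - D(3) = 7 = H
  L(11) - L(11) = 0 = A
  S(18) - K(10) = 8 = I
  B(1) - O(14) = 13 = N
Plaintext: SIGNALCHAIN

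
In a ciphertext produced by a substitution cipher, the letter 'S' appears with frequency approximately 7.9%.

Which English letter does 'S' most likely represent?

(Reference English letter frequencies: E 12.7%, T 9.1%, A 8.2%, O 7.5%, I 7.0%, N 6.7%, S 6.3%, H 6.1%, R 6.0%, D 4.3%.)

Step 1: The observed frequency is 7.9%.
Step 2: Compare with English frequencies:
  E: 12.7% (difference: 4.8%)
  T: 9.1% (difference: 1.2%)
  A: 8.2% (difference: 0.3%) <-- closest
  O: 7.5% (difference: 0.4%)
  I: 7.0% (difference: 0.9%)
  N: 6.7% (difference: 1.2%)
  S: 6.3% (difference: 1.6%)
  H: 6.1% (difference: 1.8%)
  R: 6.0% (difference: 1.9%)
  D: 4.3% (difference: 3.6%)
Step 3: 'S' most likely represents 'A' (frequency 8.2%).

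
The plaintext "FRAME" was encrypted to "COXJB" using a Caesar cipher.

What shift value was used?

Step 1: Compare first letters: F (position 5) -> C (position 2).
Step 2: Shift = (2 - 5) mod 26 = 23.
The shift value is 23.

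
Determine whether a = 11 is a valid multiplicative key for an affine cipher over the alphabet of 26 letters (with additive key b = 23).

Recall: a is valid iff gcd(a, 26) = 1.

Step 1: Compute gcd(11, 26).
Step 2: gcd(11, 26) = 1.
Since gcd = 1, 11 is coprime with 26, so it is a valid key.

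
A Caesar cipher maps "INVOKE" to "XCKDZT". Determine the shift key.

Step 1: Compare first letters: I (position 8) -> X (position 23).
Step 2: Shift = (23 - 8) mod 26 = 15.
The shift value is 15.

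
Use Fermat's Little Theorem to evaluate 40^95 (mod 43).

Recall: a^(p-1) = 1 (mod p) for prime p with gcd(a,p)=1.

Step 1: Since 43 is prime, by Fermat's Little Theorem: 40^42 = 1 (mod 43).
Step 2: Reduce exponent: 95 mod 42 = 11.
Step 3: So 40^95 = 40^11 (mod 43).
Step 4: 40^11 mod 43 = 13.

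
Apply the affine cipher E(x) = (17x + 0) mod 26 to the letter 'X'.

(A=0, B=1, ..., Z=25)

Step 1: Convert 'X' to number: x = 23.
Step 2: E(23) = (17 * 23 + 0) mod 26 = 391 mod 26 = 1.
Step 3: Convert 1 back to letter: B.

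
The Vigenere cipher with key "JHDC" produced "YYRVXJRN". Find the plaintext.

Step 1: Extend key: JHDCJHDC
Step 2: Decrypt each letter (c - k) mod 26:
  Y(24) - J(9) = (24-9) mod 26 = 15 = P
  Y(24) - H(7) = (24-7) mod 26 = 17 = R
  R(17) - D(3) = (17-3) mod 26 = 14 = O
  V(21) - C(2) = (21-2) mod 26 = 19 = T
  X(23) - J(9) = (23-9) mod 26 = 14 = O
  J(9) - H(7) = (9-7) mod 26 = 2 = C
  R(17) - D(3) = (17-3) mod 26 = 14 = O
  N(13) - C(2) = (13-2) mod 26 = 11 = L
Plaintext: PROTOCOL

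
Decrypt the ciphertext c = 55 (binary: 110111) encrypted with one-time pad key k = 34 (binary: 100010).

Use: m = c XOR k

Step 1: XOR ciphertext with key:
  Ciphertext: 110111
  Key:        100010
  XOR:        010101
Step 2: Plaintext = 010101 = 21 in decimal.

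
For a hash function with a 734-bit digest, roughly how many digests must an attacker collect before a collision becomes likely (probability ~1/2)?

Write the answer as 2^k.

Step 1: The birthday paradox gives collision probability ~50% after sqrt(2^n) = 2^(n/2) hashes.
Step 2: For 734-bit output: 2^(734/2) = 2^367.
Step 3: Approximately 2^367 hash computations needed.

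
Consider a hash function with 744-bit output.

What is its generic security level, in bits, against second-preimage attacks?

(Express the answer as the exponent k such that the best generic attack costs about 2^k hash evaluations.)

Step 1: The hash has a 744-bit output.
Step 2: Second-preimage resistance means: given a specific input x, it should be infeasible to find a different y with h(y) = h(x).
With a 744-bit output, a generic search for a second preimage costs about 2^744 evaluations (each trial matches the fixed target with probability 2^-744).
Step 3: Security level = 744 bits.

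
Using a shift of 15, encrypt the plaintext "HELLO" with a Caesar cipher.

Step 1: For each letter, shift forward by 15 positions (mod 26).
  H (position 7) -> position (7+15) mod 26 = 22 -> W
  E (position 4) -> position (4+15) mod 26 = 19 -> T
  L (position 11) -> position (11+15) mod 26 = 0 -> A
  L (position 11) -> position (11+15) mod 26 = 0 -> A
  O (position 14) -> position (14+15) mod 26 = 3 -> D
Result: WTAAD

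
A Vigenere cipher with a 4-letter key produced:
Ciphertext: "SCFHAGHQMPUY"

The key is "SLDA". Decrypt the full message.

Step 1: Key 'SLDA' has length 4. Extended key: SLDASLDASLDA
Step 2: Decrypt each position:
  S(18) - S(18) = 0 = A
  C(2) - L(11) = 17 = R
  F(5) - D(3) = 2 = C
  H(7) - A(0) = 7 = H
  A(0) - S(18) = 8 = I
  G(6) - L(11) = 21 = V
  H(7) - D(3) = 4 = E
  Q(16) - A(0) = 16 = Q
  M(12) - S(18) = 20 = U
  P(15) - L(11) = 4 = E
  U(20) - D(3) = 17 = R
  Y(24) - A(0) = 24 = Y
Plaintext: ARCHIVEQUERY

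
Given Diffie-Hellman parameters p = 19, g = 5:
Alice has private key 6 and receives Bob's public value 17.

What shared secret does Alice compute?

Step 1: s = B^a mod p = 17^6 mod 19.
  17^1 mod 19 = 17
  17^2 mod 19 = (17 * 17) mod 19 = 4
  17^3 mod 19 = (4 * 17) mod 19 = 11
  17^4 mod 19 = (11 * 17) mod 19 = 16
  17^5 mod 19 = (16 * 17) mod 19 = 6
  17^6 mod 19 = (6 * 17) mod 19 = 7
Result: shared secret = 7.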